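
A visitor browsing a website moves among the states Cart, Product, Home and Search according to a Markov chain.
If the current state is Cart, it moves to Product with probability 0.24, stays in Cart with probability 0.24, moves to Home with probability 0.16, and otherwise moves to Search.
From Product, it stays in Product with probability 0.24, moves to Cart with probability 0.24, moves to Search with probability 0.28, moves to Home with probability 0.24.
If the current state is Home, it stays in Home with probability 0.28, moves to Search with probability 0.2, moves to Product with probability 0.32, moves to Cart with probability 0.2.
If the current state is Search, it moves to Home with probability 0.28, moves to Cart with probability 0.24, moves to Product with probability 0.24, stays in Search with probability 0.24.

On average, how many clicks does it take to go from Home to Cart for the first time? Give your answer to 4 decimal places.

4.5366

Let t(s) be the expected number of clicks to first reach Cart from state s, with t(Cart) = 0. Conditioning on the first click:
t(Product) = 1 + 0.24·t(Product) + 0.24·t(Home) + 0.28·t(Search)
t(Home) = 1 + 0.32·t(Product) + 0.28·t(Home) + 0.2·t(Search)
t(Search) = 1 + 0.24·t(Product) + 0.28·t(Home) + 0.24·t(Search)
Solving: t(Product) = 4.3557, t(Home) = 4.5366, t(Search) = 4.3626.
Expected clicks from Home to Cart: 4.5366.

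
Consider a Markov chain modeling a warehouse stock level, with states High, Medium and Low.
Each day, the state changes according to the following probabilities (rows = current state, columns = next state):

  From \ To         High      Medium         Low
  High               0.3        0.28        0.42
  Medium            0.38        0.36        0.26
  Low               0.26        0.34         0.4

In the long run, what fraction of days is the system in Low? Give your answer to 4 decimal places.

Let the stationary distribution be π with π = πP and π_1 + π_2 + π_3 = 1.
π_1 = 0.3·π_1 + 0.38·π_2 + 0.26·π_3
π_2 = 0.28·π_1 + 0.36·π_2 + 0.34·π_3
Solving with the normalization constraint gives π = (0.3118, 0.3278, 0.3603).
So the stationary probability of Low is 0.3603.

0.3603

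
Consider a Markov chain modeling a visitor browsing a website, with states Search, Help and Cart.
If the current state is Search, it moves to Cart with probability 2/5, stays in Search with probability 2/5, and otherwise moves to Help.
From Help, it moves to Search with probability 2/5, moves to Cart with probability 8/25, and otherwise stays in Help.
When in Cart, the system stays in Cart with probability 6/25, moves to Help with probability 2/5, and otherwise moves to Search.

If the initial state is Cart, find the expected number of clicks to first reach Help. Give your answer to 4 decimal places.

Let t(s) be the expected number of clicks to first reach Help from state s, with t(Help) = 0. Conditioning on the first click:
t(Search) = 1 + 0.4·t(Search) + 0.4·t(Cart)
t(Cart) = 1 + 0.36·t(Search) + 0.24·t(Cart)
Solving: t(Search) = 3.7179, t(Cart) = 3.0769.
Expected clicks from Cart to Help: 3.0769.

3.0769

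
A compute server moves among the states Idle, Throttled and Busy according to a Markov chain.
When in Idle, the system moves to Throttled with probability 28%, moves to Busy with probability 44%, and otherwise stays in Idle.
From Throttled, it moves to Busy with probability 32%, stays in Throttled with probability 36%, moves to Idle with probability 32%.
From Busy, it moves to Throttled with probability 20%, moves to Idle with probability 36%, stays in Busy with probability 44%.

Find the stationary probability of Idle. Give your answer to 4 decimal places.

Let the stationary distribution be π with π = πP and π_1 + π_2 + π_3 = 1.
π_1 = 0.28·π_1 + 0.32·π_2 + 0.36·π_3
π_2 = 0.28·π_1 + 0.36·π_2 + 0.2·π_3
Solving with the normalization constraint gives π = (0.3234, 0.2689, 0.4077).
So the stationary probability of Idle is 0.3234.

0.3234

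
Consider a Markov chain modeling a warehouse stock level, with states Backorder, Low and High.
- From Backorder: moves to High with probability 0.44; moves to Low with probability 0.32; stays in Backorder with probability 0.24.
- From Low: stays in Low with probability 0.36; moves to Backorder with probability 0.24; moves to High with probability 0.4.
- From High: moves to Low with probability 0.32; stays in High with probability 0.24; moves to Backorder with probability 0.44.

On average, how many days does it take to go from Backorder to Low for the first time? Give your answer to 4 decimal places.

Let t(s) be the expected number of days to first reach Low from state s, with t(Low) = 0. Conditioning on the first day:
t(Backorder) = 1 + 0.24·t(Backorder) + 0.44·t(High)
t(High) = 1 + 0.44·t(Backorder) + 0.24·t(High)
Solving: t(Backorder) = 3.1250, t(High) = 3.1250.
Expected days from Backorder to Low: 3.1250.

3.1250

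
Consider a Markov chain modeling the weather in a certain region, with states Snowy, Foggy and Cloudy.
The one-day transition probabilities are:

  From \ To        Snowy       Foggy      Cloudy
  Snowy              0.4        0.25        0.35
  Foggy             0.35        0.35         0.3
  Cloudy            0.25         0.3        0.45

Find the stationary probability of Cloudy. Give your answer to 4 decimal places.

Let the stationary distribution be π with π = πP and π_1 + π_2 + π_3 = 1.
π_1 = 0.4·π_1 + 0.35·π_2 + 0.25·π_3
π_2 = 0.25·π_1 + 0.35·π_2 + 0.3·π_3
Solving with the normalization constraint gives π = (0.3292, 0.2985, 0.3723).
So the stationary probability of Cloudy is 0.3723.

0.3723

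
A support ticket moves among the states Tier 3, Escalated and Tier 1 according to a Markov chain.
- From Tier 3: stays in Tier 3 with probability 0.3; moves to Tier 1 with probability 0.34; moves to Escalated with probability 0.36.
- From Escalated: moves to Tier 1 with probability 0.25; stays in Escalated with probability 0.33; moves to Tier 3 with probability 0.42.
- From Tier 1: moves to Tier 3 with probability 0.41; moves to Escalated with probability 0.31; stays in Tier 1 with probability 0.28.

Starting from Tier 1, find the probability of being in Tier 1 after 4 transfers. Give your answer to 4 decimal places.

Propagate the distribution vector 4 transfers from Tier 1.
After 0 transfers: (0.0000, 0.0000, 1.0000)
After 1 transfer: (0.4100, 0.3100, 0.2800)
After 2 transfers: (0.3680, 0.3367, 0.2953)
After 3 transfers: (0.3729, 0.3351, 0.2920)
After 4 transfers: (0.3723, 0.3353, 0.2923)
P(in Tier 1 after 4 transfers) = 0.2923

0.2923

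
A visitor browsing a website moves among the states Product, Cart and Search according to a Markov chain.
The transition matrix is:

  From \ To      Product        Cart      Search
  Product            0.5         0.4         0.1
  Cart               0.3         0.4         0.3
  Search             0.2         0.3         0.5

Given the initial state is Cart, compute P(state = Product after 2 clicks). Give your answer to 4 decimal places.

0.3300

Sum over the intermediate state after 1 click:
P = P(Cart→Product)·P(Product→Product) + P(Cart→Cart)·P(Cart→Product) + P(Cart→Search)·P(Search→Product)
  = 0.3×0.5 + 0.4×0.3 + 0.3×0.2
  = 0.1500 + 0.1200 + 0.0600 = 0.3300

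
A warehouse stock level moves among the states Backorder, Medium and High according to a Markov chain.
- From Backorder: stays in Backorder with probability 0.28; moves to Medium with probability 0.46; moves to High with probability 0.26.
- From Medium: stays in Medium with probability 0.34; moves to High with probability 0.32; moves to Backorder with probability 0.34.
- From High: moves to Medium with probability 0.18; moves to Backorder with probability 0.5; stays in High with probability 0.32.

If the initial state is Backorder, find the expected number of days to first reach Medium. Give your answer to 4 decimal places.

Let t(s) be the expected number of days to first reach Medium from state s, with t(Medium) = 0. Conditioning on the first day:
t(Backorder) = 1 + 0.28·t(Backorder) + 0.26·t(High)
t(High) = 1 + 0.5·t(Backorder) + 0.32·t(High)
Solving: t(Backorder) = 2.6140, t(High) = 3.3927.
Expected days from Backorder to Medium: 2.6140.

2.6140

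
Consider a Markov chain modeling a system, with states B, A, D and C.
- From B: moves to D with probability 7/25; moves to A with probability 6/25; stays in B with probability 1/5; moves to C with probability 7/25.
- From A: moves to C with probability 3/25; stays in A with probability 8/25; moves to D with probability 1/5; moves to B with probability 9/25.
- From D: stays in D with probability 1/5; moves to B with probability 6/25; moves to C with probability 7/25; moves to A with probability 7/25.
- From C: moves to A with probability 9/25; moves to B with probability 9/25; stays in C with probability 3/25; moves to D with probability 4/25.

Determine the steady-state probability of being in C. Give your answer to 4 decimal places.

Let the stationary distribution be π with π = πP and π_1 + π_2 + π_3 + π_4 = 1.
π_1 = 0.2·π_1 + 0.36·π_2 + 0.24·π_3 + 0.36·π_4
π_2 = 0.24·π_1 + 0.32·π_2 + 0.28·π_3 + 0.36·π_4
π_3 = 0.28·π_1 + 0.2·π_2 + 0.2·π_3 + 0.16·π_4
Solving with the normalization constraint gives π = (0.2881, 0.2964, 0.2150, 0.2005).
So the stationary probability of C is 0.2005.

0.2005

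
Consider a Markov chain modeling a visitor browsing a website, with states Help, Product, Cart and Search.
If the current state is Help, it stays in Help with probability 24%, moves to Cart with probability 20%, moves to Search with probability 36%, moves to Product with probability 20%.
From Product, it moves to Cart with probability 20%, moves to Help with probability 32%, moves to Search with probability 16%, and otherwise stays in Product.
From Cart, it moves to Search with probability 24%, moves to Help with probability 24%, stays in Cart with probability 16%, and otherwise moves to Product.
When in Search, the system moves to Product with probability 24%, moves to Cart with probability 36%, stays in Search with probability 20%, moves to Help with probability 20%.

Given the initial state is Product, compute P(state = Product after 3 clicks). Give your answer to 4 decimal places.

0.2779

Propagate the distribution vector 3 clicks from Product.
After 0 clicks: (0.0000, 1.0000, 0.0000, 0.0000)
After 1 click: (0.3200, 0.3200, 0.2000, 0.1600)
After 2 clicks: (0.2592, 0.2768, 0.2176, 0.2464)
After 3 clicks: (0.2523, 0.2779, 0.2307, 0.2391)
P(in Product after 3 clicks) = 0.2779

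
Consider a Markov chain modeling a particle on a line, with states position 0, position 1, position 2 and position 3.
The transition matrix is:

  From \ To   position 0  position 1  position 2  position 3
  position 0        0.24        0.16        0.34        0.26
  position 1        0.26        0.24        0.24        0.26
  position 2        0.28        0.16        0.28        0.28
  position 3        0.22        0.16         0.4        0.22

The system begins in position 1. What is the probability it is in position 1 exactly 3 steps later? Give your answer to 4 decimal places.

Propagate the distribution vector 3 steps from position 1.
After 0 steps: (0.0000, 1.0000, 0.0000, 0.0000)
After 1 step: (0.2600, 0.2400, 0.2400, 0.2600)
After 2 steps: (0.2492, 0.1792, 0.3172, 0.2544)
After 3 steps: (0.2512, 0.1743, 0.3183, 0.2562)
P(in position 1 after 3 steps) = 0.1743

0.1743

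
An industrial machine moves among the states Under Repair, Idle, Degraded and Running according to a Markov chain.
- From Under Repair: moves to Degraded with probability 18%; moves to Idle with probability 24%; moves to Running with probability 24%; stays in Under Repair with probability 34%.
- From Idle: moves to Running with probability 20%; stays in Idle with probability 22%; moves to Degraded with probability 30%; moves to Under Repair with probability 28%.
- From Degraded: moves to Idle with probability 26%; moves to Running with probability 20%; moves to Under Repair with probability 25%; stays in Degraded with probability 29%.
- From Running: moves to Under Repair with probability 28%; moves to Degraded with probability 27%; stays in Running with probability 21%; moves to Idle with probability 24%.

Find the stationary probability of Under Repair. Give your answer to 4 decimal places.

Let the stationary distribution be π with π = πP and π_1 + π_2 + π_3 + π_4 = 1.
π_1 = 0.34·π_1 + 0.28·π_2 + 0.25·π_3 + 0.28·π_4
π_2 = 0.24·π_1 + 0.22·π_2 + 0.26·π_3 + 0.24·π_4
π_3 = 0.18·π_1 + 0.3·π_2 + 0.29·π_3 + 0.27·π_4
Solving with the normalization constraint gives π = (0.2897, 0.2403, 0.2563, 0.2137).
So the stationary probability of Under Repair is 0.2897.

0.2897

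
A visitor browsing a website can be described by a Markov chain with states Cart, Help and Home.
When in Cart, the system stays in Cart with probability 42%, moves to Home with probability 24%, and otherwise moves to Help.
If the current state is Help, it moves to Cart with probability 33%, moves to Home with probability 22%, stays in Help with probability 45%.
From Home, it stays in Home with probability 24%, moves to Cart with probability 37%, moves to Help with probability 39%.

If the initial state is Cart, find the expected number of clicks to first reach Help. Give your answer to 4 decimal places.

2.8409

Let t(s) be the expected number of clicks to first reach Help from state s, with t(Help) = 0. Conditioning on the first click:
t(Cart) = 1 + 0.42·t(Cart) + 0.24·t(Home)
t(Home) = 1 + 0.37·t(Cart) + 0.24·t(Home)
Solving: t(Cart) = 2.8409, t(Home) = 2.6989.
Expected clicks from Cart to Help: 2.8409.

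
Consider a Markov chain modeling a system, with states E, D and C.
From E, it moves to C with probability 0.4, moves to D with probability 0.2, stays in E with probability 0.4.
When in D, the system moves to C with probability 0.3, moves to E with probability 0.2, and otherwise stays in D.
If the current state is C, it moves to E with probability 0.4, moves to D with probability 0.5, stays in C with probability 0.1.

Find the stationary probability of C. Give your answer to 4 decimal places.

Let the stationary distribution be π with π = πP and π_1 + π_2 + π_3 = 1.
π_1 = 0.4·π_1 + 0.2·π_2 + 0.4·π_3
π_2 = 0.2·π_1 + 0.5·π_2 + 0.5·π_3
Solving with the normalization constraint gives π = (0.3191, 0.4043, 0.2766).
So the stationary probability of C is 0.2766.

0.2766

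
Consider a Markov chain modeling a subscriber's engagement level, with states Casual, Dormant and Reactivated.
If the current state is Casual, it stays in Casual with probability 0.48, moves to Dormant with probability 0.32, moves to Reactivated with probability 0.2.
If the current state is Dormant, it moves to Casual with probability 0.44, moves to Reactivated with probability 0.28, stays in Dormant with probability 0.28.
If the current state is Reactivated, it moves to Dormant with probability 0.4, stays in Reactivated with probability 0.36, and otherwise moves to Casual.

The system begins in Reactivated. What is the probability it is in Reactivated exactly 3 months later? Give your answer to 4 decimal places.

0.2730

Propagate the distribution vector 3 months from Reactivated.
After 0 months: (0.0000, 0.0000, 1.0000)
After 1 month: (0.2400, 0.4000, 0.3600)
After 2 months: (0.3776, 0.3328, 0.2896)
After 3 months: (0.3972, 0.3299, 0.2730)
P(in Reactivated after 3 months) = 0.2730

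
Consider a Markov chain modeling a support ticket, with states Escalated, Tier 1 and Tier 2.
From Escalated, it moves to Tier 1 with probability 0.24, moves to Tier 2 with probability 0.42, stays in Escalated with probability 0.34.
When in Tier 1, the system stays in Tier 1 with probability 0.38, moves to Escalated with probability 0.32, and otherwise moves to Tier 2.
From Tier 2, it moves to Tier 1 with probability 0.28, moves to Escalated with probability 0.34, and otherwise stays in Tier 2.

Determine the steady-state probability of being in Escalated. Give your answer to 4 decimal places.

0.3341

Let the stationary distribution be π with π = πP and π_1 + π_2 + π_3 = 1.
π_1 = 0.34·π_1 + 0.32·π_2 + 0.34·π_3
π_2 = 0.24·π_1 + 0.38·π_2 + 0.28·π_3
Solving with the normalization constraint gives π = (0.3341, 0.2963, 0.3697).
So the stationary probability of Escalated is 0.3341.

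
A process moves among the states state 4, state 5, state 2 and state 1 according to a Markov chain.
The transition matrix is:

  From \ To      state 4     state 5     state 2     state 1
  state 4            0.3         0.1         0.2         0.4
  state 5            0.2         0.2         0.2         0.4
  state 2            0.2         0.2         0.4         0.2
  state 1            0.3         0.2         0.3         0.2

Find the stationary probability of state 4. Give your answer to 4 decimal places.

0.2540

Let the stationary distribution be π with π = πP and π_1 + π_2 + π_3 + π_4 = 1.
π_1 = 0.3·π_1 + 0.2·π_2 + 0.2·π_3 + 0.3·π_4
π_2 = 0.1·π_1 + 0.2·π_2 + 0.2·π_3 + 0.2·π_4
π_3 = 0.2·π_1 + 0.2·π_2 + 0.4·π_3 + 0.3·π_4
Solving with the normalization constraint gives π = (0.2540, 0.1746, 0.2857, 0.2857).
So the stationary probability of state 4 is 0.2540.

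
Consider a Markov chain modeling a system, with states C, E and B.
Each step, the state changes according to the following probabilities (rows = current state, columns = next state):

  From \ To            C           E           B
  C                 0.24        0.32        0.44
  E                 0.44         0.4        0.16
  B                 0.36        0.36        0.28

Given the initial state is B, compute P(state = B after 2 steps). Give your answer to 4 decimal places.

Sum over the intermediate state after 1 step:
P = P(B→C)·P(C→B) + P(B→E)·P(E→B) + P(B→B)·P(B→B)
  = 0.36×0.44 + 0.36×0.16 + 0.28×0.28
  = 0.1584 + 0.0576 + 0.0784 = 0.2944

0.2944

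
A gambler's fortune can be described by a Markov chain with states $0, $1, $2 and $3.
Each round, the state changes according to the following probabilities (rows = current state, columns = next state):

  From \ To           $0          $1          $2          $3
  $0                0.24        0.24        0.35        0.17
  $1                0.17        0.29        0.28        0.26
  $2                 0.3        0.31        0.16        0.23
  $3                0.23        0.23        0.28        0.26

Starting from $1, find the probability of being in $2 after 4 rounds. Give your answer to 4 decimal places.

Propagate the distribution vector 4 rounds from $1.
After 0 rounds: (0.0000, 1.0000, 0.0000, 0.0000)
After 1 round: (0.1700, 0.2900, 0.2800, 0.2600)
After 2 rounds: (0.2339, 0.2715, 0.2583, 0.2363)
After 3 rounds: (0.2341, 0.2693, 0.2654, 0.2312)
After 4 rounds: (0.2348, 0.2697, 0.2645, 0.2310)
P(in $2 after 4 rounds) = 0.2645

0.2645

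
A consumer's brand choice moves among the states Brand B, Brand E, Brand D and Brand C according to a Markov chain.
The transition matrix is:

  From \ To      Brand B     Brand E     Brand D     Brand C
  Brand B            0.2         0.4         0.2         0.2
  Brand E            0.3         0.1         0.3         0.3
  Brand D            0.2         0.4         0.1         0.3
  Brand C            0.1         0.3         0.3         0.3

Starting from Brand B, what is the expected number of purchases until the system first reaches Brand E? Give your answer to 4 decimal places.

2.6630

Let t(s) be the expected number of purchases to first reach Brand E from state s, with t(Brand E) = 0. Conditioning on the first purchase:
t(Brand B) = 1 + 0.2·t(Brand B) + 0.2·t(Brand D) + 0.2·t(Brand C)
t(Brand D) = 1 + 0.2·t(Brand B) + 0.1·t(Brand D) + 0.3·t(Brand C)
t(Brand C) = 1 + 0.1·t(Brand B) + 0.3·t(Brand D) + 0.3·t(Brand C)
Solving: t(Brand B) = 2.6630, t(Brand D) = 2.6902, t(Brand C) = 2.9620.
Expected purchases from Brand B to Brand E: 2.6630.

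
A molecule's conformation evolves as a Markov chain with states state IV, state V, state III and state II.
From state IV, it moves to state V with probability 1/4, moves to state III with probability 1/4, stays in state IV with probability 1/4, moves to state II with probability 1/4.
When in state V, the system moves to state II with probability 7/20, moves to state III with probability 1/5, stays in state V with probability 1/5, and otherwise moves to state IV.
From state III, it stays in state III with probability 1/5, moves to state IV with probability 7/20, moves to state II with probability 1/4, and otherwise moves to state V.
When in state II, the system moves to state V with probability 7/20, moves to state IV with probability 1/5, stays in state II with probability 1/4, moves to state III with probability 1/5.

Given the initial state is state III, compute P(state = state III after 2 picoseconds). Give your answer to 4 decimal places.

0.2175

Propagate the distribution vector 2 picoseconds from state III.
After 0 picoseconds: (0.0000, 0.0000, 1.0000, 0.0000)
After 1 picosecond: (0.3500, 0.2000, 0.2000, 0.2500)
After 2 picoseconds: (0.2575, 0.2550, 0.2175, 0.2700)
P(in state III after 2 picoseconds) = 0.2175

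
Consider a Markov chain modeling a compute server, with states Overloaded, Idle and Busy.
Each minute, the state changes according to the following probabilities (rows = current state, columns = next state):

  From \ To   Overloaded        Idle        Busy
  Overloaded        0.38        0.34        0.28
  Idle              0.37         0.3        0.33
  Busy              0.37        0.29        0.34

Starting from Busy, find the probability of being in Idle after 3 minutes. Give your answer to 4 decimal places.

Propagate the distribution vector 3 minutes from Busy.
After 0 minutes: (0.0000, 0.0000, 1.0000)
After 1 minute: (0.3700, 0.2900, 0.3400)
After 2 minutes: (0.3737, 0.3114, 0.3149)
After 3 minutes: (0.3737, 0.3118, 0.3145)
P(in Idle after 3 minutes) = 0.3118

0.3118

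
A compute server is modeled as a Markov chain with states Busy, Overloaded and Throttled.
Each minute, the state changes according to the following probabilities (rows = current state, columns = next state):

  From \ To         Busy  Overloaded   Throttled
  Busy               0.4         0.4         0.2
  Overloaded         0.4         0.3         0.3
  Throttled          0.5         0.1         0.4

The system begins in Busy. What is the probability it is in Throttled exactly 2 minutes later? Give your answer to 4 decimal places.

Sum over the intermediate state after 1 minute:
P = P(Busy→Busy)·P(Busy→Throttled) + P(Busy→Overloaded)·P(Overloaded→Throttled) + P(Busy→Throttled)·P(Throttled→Throttled)
  = 0.4×0.2 + 0.4×0.3 + 0.2×0.4
  = 0.0800 + 0.1200 + 0.0800 = 0.2800

0.2800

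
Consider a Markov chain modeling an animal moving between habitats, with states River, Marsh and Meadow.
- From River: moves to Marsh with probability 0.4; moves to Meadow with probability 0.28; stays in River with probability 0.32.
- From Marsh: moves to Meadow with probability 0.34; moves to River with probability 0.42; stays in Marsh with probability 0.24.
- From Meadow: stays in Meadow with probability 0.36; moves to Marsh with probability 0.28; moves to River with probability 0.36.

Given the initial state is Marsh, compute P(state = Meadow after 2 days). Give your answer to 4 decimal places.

0.3216

Sum over the intermediate state after 1 day:
P = P(Marsh→River)·P(River→Meadow) + P(Marsh→Marsh)·P(Marsh→Meadow) + P(Marsh→Meadow)·P(Meadow→Meadow)
  = 0.42×0.28 + 0.24×0.34 + 0.34×0.36
  = 0.1176 + 0.0816 + 0.1224 = 0.3216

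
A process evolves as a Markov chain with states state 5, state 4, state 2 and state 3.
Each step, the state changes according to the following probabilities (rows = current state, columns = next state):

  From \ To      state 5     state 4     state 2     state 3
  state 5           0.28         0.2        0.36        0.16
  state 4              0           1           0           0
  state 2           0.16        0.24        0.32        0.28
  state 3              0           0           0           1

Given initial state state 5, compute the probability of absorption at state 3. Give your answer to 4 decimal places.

Let h(s) be the probability of absorption at state 3 starting from transient state s. Then h(state 3) = 1 and h(state 4) = 0. By first-step analysis:
h(state 5) = 0.28·h(state 5) + 0.2·0 + 0.36·h(state 2) + 0.16·1
h(state 2) = 0.16·h(state 5) + 0.24·0 + 0.32·h(state 2) + 0.28·1
Solving: h(state 5) = 0.4852, h(state 2) = 0.5259.
Starting from state 5, the probability is 0.4852.

0.4852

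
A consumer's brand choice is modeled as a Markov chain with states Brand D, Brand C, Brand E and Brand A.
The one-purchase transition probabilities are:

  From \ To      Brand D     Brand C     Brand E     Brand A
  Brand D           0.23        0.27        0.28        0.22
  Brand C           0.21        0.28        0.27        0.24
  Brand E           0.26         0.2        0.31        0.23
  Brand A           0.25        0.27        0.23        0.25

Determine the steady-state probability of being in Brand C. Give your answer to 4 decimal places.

0.2534

Let the stationary distribution be π with π = πP and π_1 + π_2 + π_3 + π_4 = 1.
π_1 = 0.23·π_1 + 0.21·π_2 + 0.26·π_3 + 0.25·π_4
π_2 = 0.27·π_1 + 0.28·π_2 + 0.2·π_3 + 0.27·π_4
π_3 = 0.28·π_1 + 0.27·π_2 + 0.31·π_3 + 0.23·π_4
Solving with the normalization constraint gives π = (0.2378, 0.2534, 0.2739, 0.2349).
So the stationary probability of Brand C is 0.2534.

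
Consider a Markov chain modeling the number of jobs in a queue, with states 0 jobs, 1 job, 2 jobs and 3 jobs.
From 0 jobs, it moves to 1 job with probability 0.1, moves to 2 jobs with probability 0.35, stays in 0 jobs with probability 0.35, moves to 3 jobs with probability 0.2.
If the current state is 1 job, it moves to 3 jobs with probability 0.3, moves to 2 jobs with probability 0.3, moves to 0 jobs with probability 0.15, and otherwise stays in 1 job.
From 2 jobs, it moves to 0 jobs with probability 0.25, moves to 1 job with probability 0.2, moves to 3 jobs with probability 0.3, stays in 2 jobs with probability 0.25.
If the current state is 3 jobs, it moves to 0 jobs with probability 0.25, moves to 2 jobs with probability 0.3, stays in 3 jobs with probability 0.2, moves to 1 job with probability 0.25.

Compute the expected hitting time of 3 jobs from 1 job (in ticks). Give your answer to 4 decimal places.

3.6030

Let t(s) be the expected number of ticks to first reach 3 jobs from state s, with t(3 jobs) = 0. Conditioning on the first tick:
t(0 jobs) = 1 + 0.35·t(0 jobs) + 0.1·t(1 job) + 0.35·t(2 jobs)
t(1 job) = 1 + 0.15·t(0 jobs) + 0.25·t(1 job) + 0.3·t(2 jobs)
t(2 jobs) = 1 + 0.25·t(0 jobs) + 0.2·t(1 job) + 0.25·t(2 jobs)
Solving: t(0 jobs) = 4.0561, t(1 job) = 3.6030, t(2 jobs) = 3.6462.
Expected ticks from 1 job to 3 jobs: 3.6030.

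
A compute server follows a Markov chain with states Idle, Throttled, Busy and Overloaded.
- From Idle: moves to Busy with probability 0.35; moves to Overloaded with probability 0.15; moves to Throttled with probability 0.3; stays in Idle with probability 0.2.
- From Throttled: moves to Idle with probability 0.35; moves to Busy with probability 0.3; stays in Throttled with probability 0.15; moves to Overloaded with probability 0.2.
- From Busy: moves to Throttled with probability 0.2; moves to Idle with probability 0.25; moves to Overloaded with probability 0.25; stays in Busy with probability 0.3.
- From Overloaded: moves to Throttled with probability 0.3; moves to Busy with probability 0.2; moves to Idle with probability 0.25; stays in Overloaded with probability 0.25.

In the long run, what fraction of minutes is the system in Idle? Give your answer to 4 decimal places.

Let the stationary distribution be π with π = πP and π_1 + π_2 + π_3 + π_4 = 1.
π_1 = 0.2·π_1 + 0.35·π_2 + 0.25·π_3 + 0.25·π_4
π_2 = 0.3·π_1 + 0.15·π_2 + 0.2·π_3 + 0.3·π_4
π_3 = 0.35·π_1 + 0.3·π_2 + 0.3·π_3 + 0.2·π_4
Solving with the normalization constraint gives π = (0.2605, 0.2355, 0.2918, 0.2122).
So the stationary probability of Idle is 0.2605.

0.2605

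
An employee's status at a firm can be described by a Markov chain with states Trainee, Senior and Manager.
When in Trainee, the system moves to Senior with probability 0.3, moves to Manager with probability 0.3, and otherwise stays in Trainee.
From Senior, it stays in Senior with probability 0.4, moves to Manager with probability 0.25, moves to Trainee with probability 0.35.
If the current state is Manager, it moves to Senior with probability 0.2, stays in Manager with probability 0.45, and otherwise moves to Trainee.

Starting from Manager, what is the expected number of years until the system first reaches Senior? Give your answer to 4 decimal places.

Let t(s) be the expected number of years to first reach Senior from state s, with t(Senior) = 0. Conditioning on the first year:
t(Trainee) = 1 + 0.4·t(Trainee) + 0.3·t(Manager)
t(Manager) = 1 + 0.35·t(Trainee) + 0.45·t(Manager)
Solving: t(Trainee) = 3.7778, t(Manager) = 4.2222.
Expected years from Manager to Senior: 4.2222.

4.2222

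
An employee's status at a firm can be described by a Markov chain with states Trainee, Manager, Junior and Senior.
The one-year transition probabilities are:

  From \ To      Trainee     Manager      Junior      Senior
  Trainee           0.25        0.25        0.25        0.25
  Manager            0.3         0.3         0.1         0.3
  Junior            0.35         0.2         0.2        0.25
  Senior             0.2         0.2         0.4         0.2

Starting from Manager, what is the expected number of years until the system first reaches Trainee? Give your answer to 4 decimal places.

3.5263

Let t(s) be the expected number of years to first reach Trainee from state s, with t(Trainee) = 0. Conditioning on the first year:
t(Manager) = 1 + 0.3·t(Manager) + 0.1·t(Junior) + 0.3·t(Senior)
t(Junior) = 1 + 0.2·t(Manager) + 0.2·t(Junior) + 0.25·t(Senior)
t(Senior) = 1 + 0.2·t(Manager) + 0.4·t(Junior) + 0.2·t(Senior)
Solving: t(Manager) = 3.5263, t(Junior) = 3.3158, t(Senior) = 3.7895.
Expected years from Manager to Trainee: 3.5263.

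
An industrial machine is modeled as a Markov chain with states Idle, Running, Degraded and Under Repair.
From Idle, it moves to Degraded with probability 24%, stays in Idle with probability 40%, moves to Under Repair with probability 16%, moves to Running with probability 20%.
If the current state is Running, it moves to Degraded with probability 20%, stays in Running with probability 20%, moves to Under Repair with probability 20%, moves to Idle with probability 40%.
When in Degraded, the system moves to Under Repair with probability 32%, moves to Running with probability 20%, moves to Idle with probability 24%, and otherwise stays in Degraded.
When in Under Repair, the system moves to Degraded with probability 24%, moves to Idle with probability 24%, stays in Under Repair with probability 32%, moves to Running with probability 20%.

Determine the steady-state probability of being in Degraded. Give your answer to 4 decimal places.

Let the stationary distribution be π with π = πP and π_1 + π_2 + π_3 + π_4 = 1.
π_1 = 0.4·π_1 + 0.4·π_2 + 0.24·π_3 + 0.24·π_4
π_2 = 0.2·π_1 + 0.2·π_2 + 0.2·π_3 + 0.2·π_4
π_3 = 0.24·π_1 + 0.2·π_2 + 0.24·π_3 + 0.24·π_4
Solving with the normalization constraint gives π = (0.3238, 0.2000, 0.2320, 0.2442).
So the stationary probability of Degraded is 0.2320.

0.2320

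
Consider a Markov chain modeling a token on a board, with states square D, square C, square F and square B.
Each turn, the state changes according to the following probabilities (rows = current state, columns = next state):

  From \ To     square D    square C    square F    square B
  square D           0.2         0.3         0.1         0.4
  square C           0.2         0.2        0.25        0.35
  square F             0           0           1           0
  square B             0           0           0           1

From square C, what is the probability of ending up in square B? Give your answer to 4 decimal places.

0.6207

Let h(s) be the probability of absorption at square B starting from transient state s. Then h(square B) = 1 and h(square F) = 0. By first-step analysis:
h(square D) = 0.2·h(square D) + 0.3·h(square C) + 0.1·0 + 0.4·1
h(square C) = 0.2·h(square D) + 0.2·h(square C) + 0.25·0 + 0.35·1
Solving: h(square D) = 0.7328, h(square C) = 0.6207.
Starting from square C, the probability is 0.6207.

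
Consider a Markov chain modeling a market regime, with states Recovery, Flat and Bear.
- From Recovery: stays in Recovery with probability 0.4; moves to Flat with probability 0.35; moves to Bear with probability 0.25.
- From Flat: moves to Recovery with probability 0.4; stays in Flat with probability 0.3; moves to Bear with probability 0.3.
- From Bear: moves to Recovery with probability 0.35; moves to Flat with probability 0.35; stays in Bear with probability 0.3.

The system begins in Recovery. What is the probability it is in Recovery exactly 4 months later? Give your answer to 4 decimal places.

Propagate the distribution vector 4 months from Recovery.
After 0 months: (1.0000, 0.0000, 0.0000)
After 1 month: (0.4000, 0.3500, 0.2500)
After 2 months: (0.3875, 0.3325, 0.2800)
After 3 months: (0.3860, 0.3334, 0.2806)
After 4 months: (0.3860, 0.3333, 0.2807)
P(in Recovery after 4 months) = 0.3860

0.3860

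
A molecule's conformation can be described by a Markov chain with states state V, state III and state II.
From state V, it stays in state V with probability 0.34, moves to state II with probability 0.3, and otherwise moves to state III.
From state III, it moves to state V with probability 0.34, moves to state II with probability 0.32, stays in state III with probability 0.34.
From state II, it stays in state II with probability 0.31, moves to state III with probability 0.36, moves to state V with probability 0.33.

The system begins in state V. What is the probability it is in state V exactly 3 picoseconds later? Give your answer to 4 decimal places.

Propagate the distribution vector 3 picoseconds from state V.
After 0 picoseconds: (1.0000, 0.0000, 0.0000)
After 1 picosecond: (0.3400, 0.3600, 0.3000)
After 2 picoseconds: (0.3370, 0.3528, 0.3102)
After 3 picoseconds: (0.3369, 0.3529, 0.3102)
P(in state V after 3 picoseconds) = 0.3369

0.3369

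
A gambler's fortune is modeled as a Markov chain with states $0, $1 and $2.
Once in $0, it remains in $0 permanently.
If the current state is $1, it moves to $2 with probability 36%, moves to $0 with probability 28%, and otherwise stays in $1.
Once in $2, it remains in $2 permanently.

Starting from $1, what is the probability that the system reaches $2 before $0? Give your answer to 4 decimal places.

Let h(s) be the probability of absorption at $2 starting from transient state s. Then h($2) = 1 and h($0) = 0. By first-step analysis:
h($1) = 0.28·0 + 0.36·h($1) + 0.36·1
Solving: h($1) = 0.5625.
Starting from $1, the probability is 0.5625.

0.5625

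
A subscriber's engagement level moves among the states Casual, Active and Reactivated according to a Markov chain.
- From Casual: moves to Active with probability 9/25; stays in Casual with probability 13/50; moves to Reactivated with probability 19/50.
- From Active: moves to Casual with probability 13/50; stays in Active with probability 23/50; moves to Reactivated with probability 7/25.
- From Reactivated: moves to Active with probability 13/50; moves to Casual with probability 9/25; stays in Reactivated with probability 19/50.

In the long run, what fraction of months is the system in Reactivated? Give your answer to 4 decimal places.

Let the stationary distribution be π with π = πP and π_1 + π_2 + π_3 = 1.
π_1 = 0.26·π_1 + 0.26·π_2 + 0.36·π_3
π_2 = 0.36·π_1 + 0.46·π_2 + 0.26·π_3
Solving with the normalization constraint gives π = (0.2944, 0.3618, 0.3438).
So the stationary probability of Reactivated is 0.3438.

0.3438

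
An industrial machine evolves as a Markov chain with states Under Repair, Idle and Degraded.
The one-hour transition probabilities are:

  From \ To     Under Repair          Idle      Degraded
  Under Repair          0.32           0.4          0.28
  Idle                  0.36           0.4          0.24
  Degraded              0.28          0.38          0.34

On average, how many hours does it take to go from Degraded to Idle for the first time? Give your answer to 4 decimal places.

Let t(s) be the expected number of hours to first reach Idle from state s, with t(Idle) = 0. Conditioning on the first hour:
t(Under Repair) = 1 + 0.32·t(Under Repair) + 0.28·t(Degraded)
t(Degraded) = 1 + 0.28·t(Under Repair) + 0.34·t(Degraded)
Solving: t(Under Repair) = 2.5378, t(Degraded) = 2.5918.
Expected hours from Degraded to Idle: 2.5918.

2.5918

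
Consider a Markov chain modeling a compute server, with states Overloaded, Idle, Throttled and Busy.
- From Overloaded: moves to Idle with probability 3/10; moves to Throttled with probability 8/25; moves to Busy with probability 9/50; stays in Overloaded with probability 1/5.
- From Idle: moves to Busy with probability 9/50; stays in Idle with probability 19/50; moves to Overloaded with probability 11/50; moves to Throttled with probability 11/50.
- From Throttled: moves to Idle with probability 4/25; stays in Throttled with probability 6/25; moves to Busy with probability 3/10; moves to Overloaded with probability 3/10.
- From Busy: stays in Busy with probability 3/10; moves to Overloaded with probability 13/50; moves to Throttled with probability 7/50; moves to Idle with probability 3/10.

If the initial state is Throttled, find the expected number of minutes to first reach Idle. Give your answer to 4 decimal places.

4.2663

Let t(s) be the expected number of minutes to first reach Idle from state s, with t(Idle) = 0. Conditioning on the first minute:
t(Overloaded) = 1 + 0.2·t(Overloaded) + 0.32·t(Throttled) + 0.18·t(Busy)
t(Throttled) = 1 + 0.3·t(Overloaded) + 0.24·t(Throttled) + 0.3·t(Busy)
t(Busy) = 1 + 0.26·t(Overloaded) + 0.14·t(Throttled) + 0.3·t(Busy)
Solving: t(Overloaded) = 3.7863, t(Throttled) = 4.2663, t(Busy) = 3.6882.
Expected minutes from Throttled to Idle: 4.2663.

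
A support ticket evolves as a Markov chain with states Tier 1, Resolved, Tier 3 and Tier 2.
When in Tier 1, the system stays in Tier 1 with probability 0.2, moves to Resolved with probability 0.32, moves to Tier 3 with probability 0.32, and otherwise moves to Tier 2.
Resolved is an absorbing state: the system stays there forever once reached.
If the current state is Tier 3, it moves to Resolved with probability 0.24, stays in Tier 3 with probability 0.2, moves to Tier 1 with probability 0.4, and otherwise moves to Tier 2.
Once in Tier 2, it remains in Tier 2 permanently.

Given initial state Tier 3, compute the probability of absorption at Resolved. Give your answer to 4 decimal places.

Let h(s) be the probability of absorption at Resolved starting from transient state s. Then h(Resolved) = 1 and h(Tier 2) = 0. By first-step analysis:
h(Tier 1) = 0.2·h(Tier 1) + 0.32·1 + 0.32·h(Tier 3) + 0.16·0
h(Tier 3) = 0.4·h(Tier 1) + 0.24·1 + 0.2·h(Tier 3) + 0.16·0
Solving: h(Tier 1) = 0.6500, h(Tier 3) = 0.6250.
Starting from Tier 3, the probability is 0.6250.

0.6250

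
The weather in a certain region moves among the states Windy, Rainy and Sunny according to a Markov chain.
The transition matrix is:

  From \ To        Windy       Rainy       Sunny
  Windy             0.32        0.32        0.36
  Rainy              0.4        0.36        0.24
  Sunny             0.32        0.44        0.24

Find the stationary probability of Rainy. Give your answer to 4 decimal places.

Let the stationary distribution be π with π = πP and π_1 + π_2 + π_3 = 1.
π_1 = 0.32·π_1 + 0.4·π_2 + 0.32·π_3
π_2 = 0.32·π_1 + 0.36·π_2 + 0.44·π_3
Solving with the normalization constraint gives π = (0.3495, 0.3686, 0.2819).
So the stationary probability of Rainy is 0.3686.

0.3686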